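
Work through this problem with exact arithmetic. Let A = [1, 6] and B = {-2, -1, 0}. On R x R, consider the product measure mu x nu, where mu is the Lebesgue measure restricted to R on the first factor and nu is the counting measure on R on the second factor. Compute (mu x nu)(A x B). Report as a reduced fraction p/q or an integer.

For a measurable rectangle A x B, the product measure satisfies
  (mu x nu)(A x B) = mu(A) * nu(B).
  mu(A) = 5.
  nu(B) = 3.
  (mu x nu)(A x B) = 5 * 3 = 15.

15


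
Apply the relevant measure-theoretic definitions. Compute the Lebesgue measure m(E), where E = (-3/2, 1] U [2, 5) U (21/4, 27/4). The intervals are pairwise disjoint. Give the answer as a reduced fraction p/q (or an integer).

For pairwise disjoint intervals, m(union_i I_i) = sum_i m(I_i),
and m is invariant under swapping open/closed endpoints (single points have measure 0).
So m(E) = sum_i (b_i - a_i).
  I_1 has length 1 - (-3/2) = 5/2.
  I_2 has length 5 - 2 = 3.
  I_3 has length 27/4 - 21/4 = 3/2.
Summing:
  m(E) = 5/2 + 3 + 3/2 = 7.

7


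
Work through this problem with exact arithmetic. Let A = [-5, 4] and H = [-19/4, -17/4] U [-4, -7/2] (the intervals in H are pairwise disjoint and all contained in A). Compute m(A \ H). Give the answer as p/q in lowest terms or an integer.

The ambient interval has length m(A) = 4 - (-5) = 9.
Since the holes are disjoint and sit inside A, by finite additivity
  m(H) = sum_i (b_i - a_i), and m(A \ H) = m(A) - m(H).
Computing the hole measures:
  m(H_1) = -17/4 - (-19/4) = 1/2.
  m(H_2) = -7/2 - (-4) = 1/2.
Summed: m(H) = 1/2 + 1/2 = 1.
So m(A \ H) = 9 - 1 = 8.

8


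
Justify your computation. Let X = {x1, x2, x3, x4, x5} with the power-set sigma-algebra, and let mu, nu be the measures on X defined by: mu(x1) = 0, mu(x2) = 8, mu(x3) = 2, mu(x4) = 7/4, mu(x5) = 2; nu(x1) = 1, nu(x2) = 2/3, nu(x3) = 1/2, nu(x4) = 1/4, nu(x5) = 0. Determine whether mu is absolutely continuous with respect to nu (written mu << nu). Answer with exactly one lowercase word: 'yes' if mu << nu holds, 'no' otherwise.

mu << nu means: every nu-null measurable set is also mu-null; equivalently, for every atom x, if nu({x}) = 0 then mu({x}) = 0.
Checking each atom:
  x1: nu = 1 > 0 -> no constraint.
  x2: nu = 2/3 > 0 -> no constraint.
  x3: nu = 1/2 > 0 -> no constraint.
  x4: nu = 1/4 > 0 -> no constraint.
  x5: nu = 0, mu = 2 > 0 -> violates mu << nu.
The atom(s) x5 violate the condition (nu = 0 but mu > 0). Therefore mu is NOT absolutely continuous w.r.t. nu.

no


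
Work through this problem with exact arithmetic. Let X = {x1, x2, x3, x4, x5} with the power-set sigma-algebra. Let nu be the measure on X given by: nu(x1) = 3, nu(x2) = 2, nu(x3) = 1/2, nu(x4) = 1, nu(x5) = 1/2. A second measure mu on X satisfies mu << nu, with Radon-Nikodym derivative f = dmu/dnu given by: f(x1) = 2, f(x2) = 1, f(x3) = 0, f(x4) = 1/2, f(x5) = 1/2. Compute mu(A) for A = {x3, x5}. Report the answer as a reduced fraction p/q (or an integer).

By the defining property of the Radon-Nikodym derivative, for every measurable set A,
  mu(A) = integral_A f dnu.
Since nu is a discrete measure concentrated on the atoms of X, the integral over A reduces to the sum
  mu(A) = sum_{x in A} f(x) * nu({x}).
Computing each term:
  x3: f(x3) * nu(x3) = 0 * 1/2 = 0.
  x5: f(x5) * nu(x5) = 1/2 * 1/2 = 1/4.
Summing: mu(A) = 0 + 1/4 = 1/4.

1/4


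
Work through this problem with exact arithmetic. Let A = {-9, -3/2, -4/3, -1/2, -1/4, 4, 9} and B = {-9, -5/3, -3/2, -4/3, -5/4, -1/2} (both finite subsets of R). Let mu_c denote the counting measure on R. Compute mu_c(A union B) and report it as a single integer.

Counting measure on a finite set equals cardinality. By inclusion-exclusion, |A union B| = |A| + |B| - |A cap B|.
|A| = 7, |B| = 6, |A cap B| = 4.
So mu_c(A union B) = 7 + 6 - 4 = 9.

9


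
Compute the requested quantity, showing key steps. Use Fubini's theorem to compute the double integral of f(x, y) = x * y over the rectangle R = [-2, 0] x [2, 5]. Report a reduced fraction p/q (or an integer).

f(x, y) is a tensor product of a function of x and a function of y, and both factors are bounded continuous (hence Lebesgue integrable) on the rectangle, so Fubini's theorem applies:
  integral_R f d(m x m) = (integral_a1^b1 x dx) * (integral_a2^b2 y dy).
Inner integral in x: integral_{-2}^{0} x dx = (0^2 - (-2)^2)/2
  = -2.
Inner integral in y: integral_{2}^{5} y dy = (5^2 - 2^2)/2
  = 21/2.
Product: (-2) * (21/2) = -21.

-21


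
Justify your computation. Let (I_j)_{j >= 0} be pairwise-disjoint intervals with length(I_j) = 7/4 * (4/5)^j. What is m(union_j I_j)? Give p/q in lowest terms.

By countable additivity of the Lebesgue measure on pairwise disjoint measurable sets,
  m(union_{j >= 0} I_j) = sum_{j >= 0} m(I_j) = sum_{j >= 0} a * r^j,
  with a = 7/4 and r = 4/5.
Since 0 < r = 4/5 < 1, the geometric series converges:
  sum_{j >= 0} a * r^j = a / (1 - r).
  = 7/4 / (1 - 4/5)
  = 7/4 / (1/5)
  = 35/4.

35/4


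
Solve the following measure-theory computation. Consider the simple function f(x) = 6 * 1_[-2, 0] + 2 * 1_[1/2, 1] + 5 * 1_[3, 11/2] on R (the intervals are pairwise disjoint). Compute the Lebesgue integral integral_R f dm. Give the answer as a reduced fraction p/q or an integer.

For a simple function f = sum_i c_i * 1_{A_i} with disjoint A_i,
  integral f dm = sum_i c_i * m(A_i).
Lengths of the A_i:
  m(A_1) = 0 - (-2) = 2.
  m(A_2) = 1 - 1/2 = 1/2.
  m(A_3) = 11/2 - 3 = 5/2.
Contributions c_i * m(A_i):
  (6) * (2) = 12.
  (2) * (1/2) = 1.
  (5) * (5/2) = 25/2.
Total: 12 + 1 + 25/2 = 51/2.

51/2


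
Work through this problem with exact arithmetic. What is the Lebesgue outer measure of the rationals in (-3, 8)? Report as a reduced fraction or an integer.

E = Q cap (-3, 8) is a subset of Q, which is countable. Enumerate Q = {q_1, q_2, ...}; for any eps > 0, cover q_k by the open interval (q_k - eps/2^(k+1), q_k + eps/2^(k+1)), of length eps/2^k. The total cover length is sum_{k>=1} eps/2^k = eps. Hence m*(E) <= m*(Q) <= eps for every eps > 0, and since outer measure is non-negative, m*(E) = 0.

0


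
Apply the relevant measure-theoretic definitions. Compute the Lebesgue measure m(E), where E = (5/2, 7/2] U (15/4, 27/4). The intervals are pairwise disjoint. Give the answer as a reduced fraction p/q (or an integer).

For pairwise disjoint intervals, m(union_i I_i) = sum_i m(I_i),
and m is invariant under swapping open/closed endpoints (single points have measure 0).
So m(E) = sum_i (b_i - a_i).
  I_1 has length 7/2 - 5/2 = 1.
  I_2 has length 27/4 - 15/4 = 3.
Summing:
  m(E) = 1 + 3 = 4.

4


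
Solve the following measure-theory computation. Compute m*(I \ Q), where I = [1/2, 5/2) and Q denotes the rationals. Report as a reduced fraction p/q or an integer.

The interval I = [1/2, 5/2) has m(I) = 5/2 - 1/2 = 2 (endpoints are measure-zero, so open/closed/half-open agree). Write I = (I cap Q) u (I \ Q). The rationals in I are countable, so m*(I cap Q) = 0 (cover each rational by intervals whose total length is arbitrarily small). By countable subadditivity m*(I) <= m*(I cap Q) + m*(I \ Q), hence m*(I \ Q) >= m(I) = 2. The reverse inequality m*(I \ Q) <= m*(I) = 2 is trivial since (I \ Q) is a subset of I. Therefore m*(I \ Q) = 2.

2


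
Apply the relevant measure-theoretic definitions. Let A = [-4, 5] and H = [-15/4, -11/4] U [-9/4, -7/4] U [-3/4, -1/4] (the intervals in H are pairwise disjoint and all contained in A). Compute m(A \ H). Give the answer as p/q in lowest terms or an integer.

The ambient interval has length m(A) = 5 - (-4) = 9.
Since the holes are disjoint and sit inside A, by finite additivity
  m(H) = sum_i (b_i - a_i), and m(A \ H) = m(A) - m(H).
Computing the hole measures:
  m(H_1) = -11/4 - (-15/4) = 1.
  m(H_2) = -7/4 - (-9/4) = 1/2.
  m(H_3) = -1/4 - (-3/4) = 1/2.
Summed: m(H) = 1 + 1/2 + 1/2 = 2.
So m(A \ H) = 9 - 2 = 7.

7


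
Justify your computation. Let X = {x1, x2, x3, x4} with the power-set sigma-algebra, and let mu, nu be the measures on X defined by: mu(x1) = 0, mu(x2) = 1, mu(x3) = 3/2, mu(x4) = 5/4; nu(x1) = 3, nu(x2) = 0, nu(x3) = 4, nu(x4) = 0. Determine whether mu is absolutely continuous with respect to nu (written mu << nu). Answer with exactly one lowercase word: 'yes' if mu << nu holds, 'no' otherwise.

mu << nu means: every nu-null measurable set is also mu-null; equivalently, for every atom x, if nu({x}) = 0 then mu({x}) = 0.
Checking each atom:
  x1: nu = 3 > 0 -> no constraint.
  x2: nu = 0, mu = 1 > 0 -> violates mu << nu.
  x3: nu = 4 > 0 -> no constraint.
  x4: nu = 0, mu = 5/4 > 0 -> violates mu << nu.
The atom(s) x2, x4 violate the condition (nu = 0 but mu > 0). Therefore mu is NOT absolutely continuous w.r.t. nu.

no


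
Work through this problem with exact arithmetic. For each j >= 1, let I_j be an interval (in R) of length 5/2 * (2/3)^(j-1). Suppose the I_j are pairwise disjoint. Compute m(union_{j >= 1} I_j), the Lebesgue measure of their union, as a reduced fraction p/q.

By countable additivity of the Lebesgue measure on pairwise disjoint measurable sets,
  m(union_{j >= 1} I_j) = sum_{j >= 1} m(I_j) = sum_{j >= 1} a * r^(j-1),
  with a = 5/2 and r = 2/3.
Since 0 < r = 2/3 < 1, the geometric series converges:
  sum_{j >= 1} a * r^(j-1) = a / (1 - r).
  = 5/2 / (1 - 2/3)
  = 5/2 / (1/3)
  = 15/2.

15/2


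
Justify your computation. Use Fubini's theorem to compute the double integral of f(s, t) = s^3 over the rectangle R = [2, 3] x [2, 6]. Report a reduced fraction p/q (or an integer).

f(s, t) is a tensor product of a function of s and a function of t, and both factors are bounded continuous (hence Lebesgue integrable) on the rectangle, so Fubini's theorem applies:
  integral_R f d(m x m) = (integral_a1^b1 s^3 ds) * (integral_a2^b2 1 dt).
Inner integral in s: integral_{2}^{3} s^3 ds = (3^4 - 2^4)/4
  = 65/4.
Inner integral in t: integral_{2}^{6} 1 dt = (6^1 - 2^1)/1
  = 4.
Product: (65/4) * (4) = 65.

65


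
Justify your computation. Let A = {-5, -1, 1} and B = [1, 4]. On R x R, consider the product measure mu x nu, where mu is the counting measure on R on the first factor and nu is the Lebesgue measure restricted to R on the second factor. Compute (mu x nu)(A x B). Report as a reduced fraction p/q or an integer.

For a measurable rectangle A x B, the product measure satisfies
  (mu x nu)(A x B) = mu(A) * nu(B).
  mu(A) = 3.
  nu(B) = 3.
  (mu x nu)(A x B) = 3 * 3 = 9.

9


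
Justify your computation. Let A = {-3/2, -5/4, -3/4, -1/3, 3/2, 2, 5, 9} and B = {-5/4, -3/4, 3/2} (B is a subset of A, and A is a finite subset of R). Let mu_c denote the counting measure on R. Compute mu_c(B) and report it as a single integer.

Counting measure assigns mu_c(E) = |E| (number of elements) when E is finite.
B has 3 element(s), so mu_c(B) = 3.

3


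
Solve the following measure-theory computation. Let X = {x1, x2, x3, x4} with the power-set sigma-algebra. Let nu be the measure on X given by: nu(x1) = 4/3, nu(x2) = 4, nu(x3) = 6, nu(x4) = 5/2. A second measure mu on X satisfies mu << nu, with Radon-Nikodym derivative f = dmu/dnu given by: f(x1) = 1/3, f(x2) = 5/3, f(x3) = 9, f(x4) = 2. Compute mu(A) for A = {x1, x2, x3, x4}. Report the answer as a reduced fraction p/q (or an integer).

By the defining property of the Radon-Nikodym derivative, for every measurable set A,
  mu(A) = integral_A f dnu.
Since nu is a discrete measure concentrated on the atoms of X, the integral over A reduces to the sum
  mu(A) = sum_{x in A} f(x) * nu({x}).
Computing each term:
  x1: f(x1) * nu(x1) = 1/3 * 4/3 = 4/9.
  x2: f(x2) * nu(x2) = 5/3 * 4 = 20/3.
  x3: f(x3) * nu(x3) = 9 * 6 = 54.
  x4: f(x4) * nu(x4) = 2 * 5/2 = 5.
Summing: mu(A) = 4/9 + 20/3 + 54 + 5 = 595/9.

595/9


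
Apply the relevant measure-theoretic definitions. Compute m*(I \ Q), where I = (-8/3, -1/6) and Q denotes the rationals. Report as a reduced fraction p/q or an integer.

The interval I = (-8/3, -1/6) has m(I) = -1/6 - (-8/3) = 5/2 (endpoints are measure-zero, so open/closed/half-open agree). Write I = (I cap Q) u (I \ Q). The rationals in I are countable, so m*(I cap Q) = 0 (cover each rational by intervals whose total length is arbitrarily small). By countable subadditivity m*(I) <= m*(I cap Q) + m*(I \ Q), hence m*(I \ Q) >= m(I) = 5/2. The reverse inequality m*(I \ Q) <= m*(I) = 5/2 is trivial since (I \ Q) is a subset of I. Therefore m*(I \ Q) = 5/2.

5/2


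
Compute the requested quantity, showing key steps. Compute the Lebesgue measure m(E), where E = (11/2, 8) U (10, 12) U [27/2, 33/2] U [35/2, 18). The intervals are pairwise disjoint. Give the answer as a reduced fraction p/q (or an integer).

For pairwise disjoint intervals, m(union_i I_i) = sum_i m(I_i),
and m is invariant under swapping open/closed endpoints (single points have measure 0).
So m(E) = sum_i (b_i - a_i).
  I_1 has length 8 - 11/2 = 5/2.
  I_2 has length 12 - 10 = 2.
  I_3 has length 33/2 - 27/2 = 3.
  I_4 has length 18 - 35/2 = 1/2.
Summing:
  m(E) = 5/2 + 2 + 3 + 1/2 = 8.

8


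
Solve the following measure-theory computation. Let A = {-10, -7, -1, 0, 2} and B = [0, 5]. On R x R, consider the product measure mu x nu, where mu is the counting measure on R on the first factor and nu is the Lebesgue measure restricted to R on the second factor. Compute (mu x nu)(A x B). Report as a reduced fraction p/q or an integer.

For a measurable rectangle A x B, the product measure satisfies
  (mu x nu)(A x B) = mu(A) * nu(B).
  mu(A) = 5.
  nu(B) = 5.
  (mu x nu)(A x B) = 5 * 5 = 25.

25


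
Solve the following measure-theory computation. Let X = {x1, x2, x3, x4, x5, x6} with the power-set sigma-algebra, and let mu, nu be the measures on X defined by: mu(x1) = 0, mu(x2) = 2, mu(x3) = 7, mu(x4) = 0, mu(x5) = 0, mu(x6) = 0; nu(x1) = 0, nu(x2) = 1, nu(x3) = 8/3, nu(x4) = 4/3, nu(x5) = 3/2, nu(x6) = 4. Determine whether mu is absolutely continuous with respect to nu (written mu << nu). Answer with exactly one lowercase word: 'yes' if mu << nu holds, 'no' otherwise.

mu << nu means: every nu-null measurable set is also mu-null; equivalently, for every atom x, if nu({x}) = 0 then mu({x}) = 0.
Checking each atom:
  x1: nu = 0, mu = 0 -> consistent with mu << nu.
  x2: nu = 1 > 0 -> no constraint.
  x3: nu = 8/3 > 0 -> no constraint.
  x4: nu = 4/3 > 0 -> no constraint.
  x5: nu = 3/2 > 0 -> no constraint.
  x6: nu = 4 > 0 -> no constraint.
No atom violates the condition. Therefore mu << nu.

yes


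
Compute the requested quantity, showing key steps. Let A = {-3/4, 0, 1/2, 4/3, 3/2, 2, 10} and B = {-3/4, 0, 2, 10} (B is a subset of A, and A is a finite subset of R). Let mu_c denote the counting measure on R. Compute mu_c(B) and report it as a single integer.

Counting measure assigns mu_c(E) = |E| (number of elements) when E is finite.
B has 4 element(s), so mu_c(B) = 4.

4


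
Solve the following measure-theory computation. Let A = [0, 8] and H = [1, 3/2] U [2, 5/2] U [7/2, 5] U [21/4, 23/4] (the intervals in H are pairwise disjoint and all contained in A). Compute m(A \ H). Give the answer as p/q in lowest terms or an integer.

The ambient interval has length m(A) = 8 - 0 = 8.
Since the holes are disjoint and sit inside A, by finite additivity
  m(H) = sum_i (b_i - a_i), and m(A \ H) = m(A) - m(H).
Computing the hole measures:
  m(H_1) = 3/2 - 1 = 1/2.
  m(H_2) = 5/2 - 2 = 1/2.
  m(H_3) = 5 - 7/2 = 3/2.
  m(H_4) = 23/4 - 21/4 = 1/2.
Summed: m(H) = 1/2 + 1/2 + 3/2 + 1/2 = 3.
So m(A \ H) = 8 - 3 = 5.

5


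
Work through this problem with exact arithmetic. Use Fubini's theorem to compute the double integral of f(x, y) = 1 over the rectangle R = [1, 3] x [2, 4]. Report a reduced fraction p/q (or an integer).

f(x, y) is a tensor product of a function of x and a function of y, and both factors are bounded continuous (hence Lebesgue integrable) on the rectangle, so Fubini's theorem applies:
  integral_R f d(m x m) = (integral_a1^b1 1 dx) * (integral_a2^b2 1 dy).
Inner integral in x: integral_{1}^{3} 1 dx = (3^1 - 1^1)/1
  = 2.
Inner integral in y: integral_{2}^{4} 1 dy = (4^1 - 2^1)/1
  = 2.
Product: (2) * (2) = 4.

4


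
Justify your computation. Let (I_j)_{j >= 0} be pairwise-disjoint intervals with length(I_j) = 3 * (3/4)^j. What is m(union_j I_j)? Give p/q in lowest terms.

By countable additivity of the Lebesgue measure on pairwise disjoint measurable sets,
  m(union_{j >= 0} I_j) = sum_{j >= 0} m(I_j) = sum_{j >= 0} a * r^j,
  with a = 3 and r = 3/4.
Since 0 < r = 3/4 < 1, the geometric series converges:
  sum_{j >= 0} a * r^j = a / (1 - r).
  = 3 / (1 - 3/4)
  = 3 / (1/4)
  = 12.

12


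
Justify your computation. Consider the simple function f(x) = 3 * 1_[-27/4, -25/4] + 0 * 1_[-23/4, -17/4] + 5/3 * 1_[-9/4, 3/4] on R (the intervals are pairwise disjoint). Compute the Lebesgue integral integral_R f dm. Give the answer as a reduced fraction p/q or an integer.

For a simple function f = sum_i c_i * 1_{A_i} with disjoint A_i,
  integral f dm = sum_i c_i * m(A_i).
Lengths of the A_i:
  m(A_1) = -25/4 - (-27/4) = 1/2.
  m(A_2) = -17/4 - (-23/4) = 3/2.
  m(A_3) = 3/4 - (-9/4) = 3.
Contributions c_i * m(A_i):
  (3) * (1/2) = 3/2.
  (0) * (3/2) = 0.
  (5/3) * (3) = 5.
Total: 3/2 + 0 + 5 = 13/2.

13/2


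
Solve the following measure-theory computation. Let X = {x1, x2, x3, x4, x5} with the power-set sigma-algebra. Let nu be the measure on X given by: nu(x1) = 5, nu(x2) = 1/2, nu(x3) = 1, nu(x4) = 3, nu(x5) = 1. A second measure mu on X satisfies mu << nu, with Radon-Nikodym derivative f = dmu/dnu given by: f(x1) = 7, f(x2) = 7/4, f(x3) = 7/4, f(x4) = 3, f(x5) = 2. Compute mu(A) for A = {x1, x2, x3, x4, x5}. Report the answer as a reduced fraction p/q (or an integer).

By the defining property of the Radon-Nikodym derivative, for every measurable set A,
  mu(A) = integral_A f dnu.
Since nu is a discrete measure concentrated on the atoms of X, the integral over A reduces to the sum
  mu(A) = sum_{x in A} f(x) * nu({x}).
Computing each term:
  x1: f(x1) * nu(x1) = 7 * 5 = 35.
  x2: f(x2) * nu(x2) = 7/4 * 1/2 = 7/8.
  x3: f(x3) * nu(x3) = 7/4 * 1 = 7/4.
  x4: f(x4) * nu(x4) = 3 * 3 = 9.
  x5: f(x5) * nu(x5) = 2 * 1 = 2.
Summing: mu(A) = 35 + 7/8 + 7/4 + 9 + 2 = 389/8.

389/8


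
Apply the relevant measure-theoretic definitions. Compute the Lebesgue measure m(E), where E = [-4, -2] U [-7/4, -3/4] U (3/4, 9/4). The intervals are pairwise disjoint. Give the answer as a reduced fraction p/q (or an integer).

For pairwise disjoint intervals, m(union_i I_i) = sum_i m(I_i),
and m is invariant under swapping open/closed endpoints (single points have measure 0).
So m(E) = sum_i (b_i - a_i).
  I_1 has length -2 - (-4) = 2.
  I_2 has length -3/4 - (-7/4) = 1.
  I_3 has length 9/4 - 3/4 = 3/2.
Summing:
  m(E) = 2 + 1 + 3/2 = 9/2.

9/2


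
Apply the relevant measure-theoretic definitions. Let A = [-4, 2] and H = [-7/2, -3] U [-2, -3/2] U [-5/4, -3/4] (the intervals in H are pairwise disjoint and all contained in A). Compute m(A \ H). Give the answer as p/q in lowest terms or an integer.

The ambient interval has length m(A) = 2 - (-4) = 6.
Since the holes are disjoint and sit inside A, by finite additivity
  m(H) = sum_i (b_i - a_i), and m(A \ H) = m(A) - m(H).
Computing the hole measures:
  m(H_1) = -3 - (-7/2) = 1/2.
  m(H_2) = -3/2 - (-2) = 1/2.
  m(H_3) = -3/4 - (-5/4) = 1/2.
Summed: m(H) = 1/2 + 1/2 + 1/2 = 3/2.
So m(A \ H) = 6 - 3/2 = 9/2.

9/2


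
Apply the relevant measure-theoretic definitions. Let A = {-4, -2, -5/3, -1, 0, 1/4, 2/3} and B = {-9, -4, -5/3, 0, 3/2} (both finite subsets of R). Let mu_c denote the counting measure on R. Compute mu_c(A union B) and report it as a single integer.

Counting measure on a finite set equals cardinality. By inclusion-exclusion, |A union B| = |A| + |B| - |A cap B|.
|A| = 7, |B| = 5, |A cap B| = 3.
So mu_c(A union B) = 7 + 5 - 3 = 9.

9


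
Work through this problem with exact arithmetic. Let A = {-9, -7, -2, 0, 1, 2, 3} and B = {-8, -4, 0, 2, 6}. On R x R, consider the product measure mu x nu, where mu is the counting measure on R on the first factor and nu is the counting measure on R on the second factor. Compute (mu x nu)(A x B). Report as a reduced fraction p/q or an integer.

For a measurable rectangle A x B, the product measure satisfies
  (mu x nu)(A x B) = mu(A) * nu(B).
  mu(A) = 7.
  nu(B) = 5.
  (mu x nu)(A x B) = 7 * 5 = 35.

35


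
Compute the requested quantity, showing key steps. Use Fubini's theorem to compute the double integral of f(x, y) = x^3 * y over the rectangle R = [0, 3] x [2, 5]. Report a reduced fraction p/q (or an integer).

f(x, y) is a tensor product of a function of x and a function of y, and both factors are bounded continuous (hence Lebesgue integrable) on the rectangle, so Fubini's theorem applies:
  integral_R f d(m x m) = (integral_a1^b1 x^3 dx) * (integral_a2^b2 y dy).
Inner integral in x: integral_{0}^{3} x^3 dx = (3^4 - 0^4)/4
  = 81/4.
Inner integral in y: integral_{2}^{5} y dy = (5^2 - 2^2)/2
  = 21/2.
Product: (81/4) * (21/2) = 1701/8.

1701/8


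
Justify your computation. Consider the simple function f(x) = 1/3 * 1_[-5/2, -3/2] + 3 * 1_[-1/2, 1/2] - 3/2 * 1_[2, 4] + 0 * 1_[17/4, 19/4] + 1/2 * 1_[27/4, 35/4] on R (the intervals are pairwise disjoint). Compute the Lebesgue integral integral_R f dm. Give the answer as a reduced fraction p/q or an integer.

For a simple function f = sum_i c_i * 1_{A_i} with disjoint A_i,
  integral f dm = sum_i c_i * m(A_i).
Lengths of the A_i:
  m(A_1) = -3/2 - (-5/2) = 1.
  m(A_2) = 1/2 - (-1/2) = 1.
  m(A_3) = 4 - 2 = 2.
  m(A_4) = 19/4 - 17/4 = 1/2.
  m(A_5) = 35/4 - 27/4 = 2.
Contributions c_i * m(A_i):
  (1/3) * (1) = 1/3.
  (3) * (1) = 3.
  (-3/2) * (2) = -3.
  (0) * (1/2) = 0.
  (1/2) * (2) = 1.
Total: 1/3 + 3 - 3 + 0 + 1 = 4/3.

4/3


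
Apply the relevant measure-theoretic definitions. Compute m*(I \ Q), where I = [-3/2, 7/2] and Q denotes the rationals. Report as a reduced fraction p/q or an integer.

The interval I = [-3/2, 7/2] has m(I) = 7/2 - (-3/2) = 5 (endpoints are measure-zero, so open/closed/half-open agree). Write I = (I cap Q) u (I \ Q). The rationals in I are countable, so m*(I cap Q) = 0 (cover each rational by intervals whose total length is arbitrarily small). By countable subadditivity m*(I) <= m*(I cap Q) + m*(I \ Q), hence m*(I \ Q) >= m(I) = 5. The reverse inequality m*(I \ Q) <= m*(I) = 5 is trivial since (I \ Q) is a subset of I. Therefore m*(I \ Q) = 5.

5


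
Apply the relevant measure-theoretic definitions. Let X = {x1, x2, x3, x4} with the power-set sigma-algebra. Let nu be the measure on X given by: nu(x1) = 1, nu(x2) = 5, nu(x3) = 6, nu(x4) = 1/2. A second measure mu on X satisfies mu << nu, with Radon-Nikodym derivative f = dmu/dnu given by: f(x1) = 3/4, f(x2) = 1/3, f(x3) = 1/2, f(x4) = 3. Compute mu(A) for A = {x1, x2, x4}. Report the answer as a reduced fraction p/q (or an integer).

By the defining property of the Radon-Nikodym derivative, for every measurable set A,
  mu(A) = integral_A f dnu.
Since nu is a discrete measure concentrated on the atoms of X, the integral over A reduces to the sum
  mu(A) = sum_{x in A} f(x) * nu({x}).
Computing each term:
  x1: f(x1) * nu(x1) = 3/4 * 1 = 3/4.
  x2: f(x2) * nu(x2) = 1/3 * 5 = 5/3.
  x4: f(x4) * nu(x4) = 3 * 1/2 = 3/2.
Summing: mu(A) = 3/4 + 5/3 + 3/2 = 47/12.

47/12


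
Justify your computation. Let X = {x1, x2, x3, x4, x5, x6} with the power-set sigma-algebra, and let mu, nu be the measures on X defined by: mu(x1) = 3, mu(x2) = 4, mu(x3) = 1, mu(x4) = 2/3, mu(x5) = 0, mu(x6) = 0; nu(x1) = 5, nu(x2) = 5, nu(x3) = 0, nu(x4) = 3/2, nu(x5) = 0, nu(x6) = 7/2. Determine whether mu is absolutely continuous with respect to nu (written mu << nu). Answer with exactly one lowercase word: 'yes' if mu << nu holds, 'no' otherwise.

mu << nu means: every nu-null measurable set is also mu-null; equivalently, for every atom x, if nu({x}) = 0 then mu({x}) = 0.
Checking each atom:
  x1: nu = 5 > 0 -> no constraint.
  x2: nu = 5 > 0 -> no constraint.
  x3: nu = 0, mu = 1 > 0 -> violates mu << nu.
  x4: nu = 3/2 > 0 -> no constraint.
  x5: nu = 0, mu = 0 -> consistent with mu << nu.
  x6: nu = 7/2 > 0 -> no constraint.
The atom(s) x3 violate the condition (nu = 0 but mu > 0). Therefore mu is NOT absolutely continuous w.r.t. nu.

no


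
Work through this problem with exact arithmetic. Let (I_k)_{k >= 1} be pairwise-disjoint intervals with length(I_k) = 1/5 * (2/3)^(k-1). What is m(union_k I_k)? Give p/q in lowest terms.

By countable additivity of the Lebesgue measure on pairwise disjoint measurable sets,
  m(union_{k >= 1} I_k) = sum_{k >= 1} m(I_k) = sum_{k >= 1} a * r^(k-1),
  with a = 1/5 and r = 2/3.
Since 0 < r = 2/3 < 1, the geometric series converges:
  sum_{k >= 1} a * r^(k-1) = a / (1 - r).
  = 1/5 / (1 - 2/3)
  = 1/5 / (1/3)
  = 3/5.

3/5


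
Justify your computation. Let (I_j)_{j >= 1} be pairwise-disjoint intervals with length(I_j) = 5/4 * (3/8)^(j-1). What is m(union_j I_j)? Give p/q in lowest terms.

By countable additivity of the Lebesgue measure on pairwise disjoint measurable sets,
  m(union_{j >= 1} I_j) = sum_{j >= 1} m(I_j) = sum_{j >= 1} a * r^(j-1),
  with a = 5/4 and r = 3/8.
Since 0 < r = 3/8 < 1, the geometric series converges:
  sum_{j >= 1} a * r^(j-1) = a / (1 - r).
  = 5/4 / (1 - 3/8)
  = 5/4 / (5/8)
  = 2.

2


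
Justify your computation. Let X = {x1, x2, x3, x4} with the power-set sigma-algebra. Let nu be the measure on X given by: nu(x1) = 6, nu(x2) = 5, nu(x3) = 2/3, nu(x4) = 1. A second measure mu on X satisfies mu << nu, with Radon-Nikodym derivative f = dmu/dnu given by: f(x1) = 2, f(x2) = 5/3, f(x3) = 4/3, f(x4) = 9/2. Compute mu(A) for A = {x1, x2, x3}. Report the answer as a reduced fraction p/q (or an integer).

By the defining property of the Radon-Nikodym derivative, for every measurable set A,
  mu(A) = integral_A f dnu.
Since nu is a discrete measure concentrated on the atoms of X, the integral over A reduces to the sum
  mu(A) = sum_{x in A} f(x) * nu({x}).
Computing each term:
  x1: f(x1) * nu(x1) = 2 * 6 = 12.
  x2: f(x2) * nu(x2) = 5/3 * 5 = 25/3.
  x3: f(x3) * nu(x3) = 4/3 * 2/3 = 8/9.
Summing: mu(A) = 12 + 25/3 + 8/9 = 191/9.

191/9


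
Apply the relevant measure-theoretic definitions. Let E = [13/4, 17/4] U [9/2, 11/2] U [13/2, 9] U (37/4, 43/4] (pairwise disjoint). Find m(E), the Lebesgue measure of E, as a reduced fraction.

For pairwise disjoint intervals, m(union_i I_i) = sum_i m(I_i),
and m is invariant under swapping open/closed endpoints (single points have measure 0).
So m(E) = sum_i (b_i - a_i).
  I_1 has length 17/4 - 13/4 = 1.
  I_2 has length 11/2 - 9/2 = 1.
  I_3 has length 9 - 13/2 = 5/2.
  I_4 has length 43/4 - 37/4 = 3/2.
Summing:
  m(E) = 1 + 1 + 5/2 + 3/2 = 6.

6


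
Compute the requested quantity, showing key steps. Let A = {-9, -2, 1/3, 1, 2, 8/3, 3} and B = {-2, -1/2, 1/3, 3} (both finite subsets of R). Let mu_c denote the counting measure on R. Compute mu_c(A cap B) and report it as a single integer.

Counting measure on a finite set equals cardinality. mu_c(A cap B) = |A cap B| (elements appearing in both).
Enumerating the elements of A that also lie in B gives 3 element(s).
So mu_c(A cap B) = 3.

3


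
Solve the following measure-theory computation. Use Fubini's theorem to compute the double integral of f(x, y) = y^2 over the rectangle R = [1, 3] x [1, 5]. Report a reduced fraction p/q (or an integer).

f(x, y) is a tensor product of a function of x and a function of y, and both factors are bounded continuous (hence Lebesgue integrable) on the rectangle, so Fubini's theorem applies:
  integral_R f d(m x m) = (integral_a1^b1 1 dx) * (integral_a2^b2 y^2 dy).
Inner integral in x: integral_{1}^{3} 1 dx = (3^1 - 1^1)/1
  = 2.
Inner integral in y: integral_{1}^{5} y^2 dy = (5^3 - 1^3)/3
  = 124/3.
Product: (2) * (124/3) = 248/3.

248/3


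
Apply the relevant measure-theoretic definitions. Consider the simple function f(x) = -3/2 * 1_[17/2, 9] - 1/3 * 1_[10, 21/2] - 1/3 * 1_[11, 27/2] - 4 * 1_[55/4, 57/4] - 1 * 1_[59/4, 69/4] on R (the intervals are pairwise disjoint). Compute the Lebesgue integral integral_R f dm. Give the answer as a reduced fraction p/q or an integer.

For a simple function f = sum_i c_i * 1_{A_i} with disjoint A_i,
  integral f dm = sum_i c_i * m(A_i).
Lengths of the A_i:
  m(A_1) = 9 - 17/2 = 1/2.
  m(A_2) = 21/2 - 10 = 1/2.
  m(A_3) = 27/2 - 11 = 5/2.
  m(A_4) = 57/4 - 55/4 = 1/2.
  m(A_5) = 69/4 - 59/4 = 5/2.
Contributions c_i * m(A_i):
  (-3/2) * (1/2) = -3/4.
  (-1/3) * (1/2) = -1/6.
  (-1/3) * (5/2) = -5/6.
  (-4) * (1/2) = -2.
  (-1) * (5/2) = -5/2.
Total: -3/4 - 1/6 - 5/6 - 2 - 5/2 = -25/4.

-25/4


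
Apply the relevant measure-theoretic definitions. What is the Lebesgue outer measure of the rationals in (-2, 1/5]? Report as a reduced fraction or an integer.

The set Q cap (-2, 1/5] is countable (a subset of the countable set Q). Lebesgue outer measure of any countable set is 0: each singleton {q} has m*({q}) = 0, and by countable subadditivity m*(union_k {q_k}) <= sum_k m*({q_k}) = sum_k 0 = 0. The reverse inequality m*(E) >= 0 is automatic. So m*(Q cap (-2, 1/5]) = 0.

0


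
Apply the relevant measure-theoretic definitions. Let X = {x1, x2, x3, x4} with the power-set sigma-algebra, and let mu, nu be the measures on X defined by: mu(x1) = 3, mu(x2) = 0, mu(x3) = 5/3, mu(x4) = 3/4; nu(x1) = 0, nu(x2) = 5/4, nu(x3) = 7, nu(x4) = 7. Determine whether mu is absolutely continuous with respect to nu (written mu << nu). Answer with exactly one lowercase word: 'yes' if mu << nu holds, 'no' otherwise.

mu << nu means: every nu-null measurable set is also mu-null; equivalently, for every atom x, if nu({x}) = 0 then mu({x}) = 0.
Checking each atom:
  x1: nu = 0, mu = 3 > 0 -> violates mu << nu.
  x2: nu = 5/4 > 0 -> no constraint.
  x3: nu = 7 > 0 -> no constraint.
  x4: nu = 7 > 0 -> no constraint.
The atom(s) x1 violate the condition (nu = 0 but mu > 0). Therefore mu is NOT absolutely continuous w.r.t. nu.

no


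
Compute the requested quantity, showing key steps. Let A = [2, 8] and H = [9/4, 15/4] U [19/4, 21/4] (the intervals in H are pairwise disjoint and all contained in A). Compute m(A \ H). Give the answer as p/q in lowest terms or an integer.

The ambient interval has length m(A) = 8 - 2 = 6.
Since the holes are disjoint and sit inside A, by finite additivity
  m(H) = sum_i (b_i - a_i), and m(A \ H) = m(A) - m(H).
Computing the hole measures:
  m(H_1) = 15/4 - 9/4 = 3/2.
  m(H_2) = 21/4 - 19/4 = 1/2.
Summed: m(H) = 3/2 + 1/2 = 2.
So m(A \ H) = 6 - 2 = 4.

4


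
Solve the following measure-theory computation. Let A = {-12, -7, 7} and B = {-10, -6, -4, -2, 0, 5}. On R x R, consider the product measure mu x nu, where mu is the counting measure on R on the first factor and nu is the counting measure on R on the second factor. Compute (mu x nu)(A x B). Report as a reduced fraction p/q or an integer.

For a measurable rectangle A x B, the product measure satisfies
  (mu x nu)(A x B) = mu(A) * nu(B).
  mu(A) = 3.
  nu(B) = 6.
  (mu x nu)(A x B) = 3 * 6 = 18.

18


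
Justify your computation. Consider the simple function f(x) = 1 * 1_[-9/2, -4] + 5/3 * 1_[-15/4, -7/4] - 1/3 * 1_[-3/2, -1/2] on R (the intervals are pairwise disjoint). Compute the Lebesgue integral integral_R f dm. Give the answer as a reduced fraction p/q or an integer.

For a simple function f = sum_i c_i * 1_{A_i} with disjoint A_i,
  integral f dm = sum_i c_i * m(A_i).
Lengths of the A_i:
  m(A_1) = -4 - (-9/2) = 1/2.
  m(A_2) = -7/4 - (-15/4) = 2.
  m(A_3) = -1/2 - (-3/2) = 1.
Contributions c_i * m(A_i):
  (1) * (1/2) = 1/2.
  (5/3) * (2) = 10/3.
  (-1/3) * (1) = -1/3.
Total: 1/2 + 10/3 - 1/3 = 7/2.

7/2


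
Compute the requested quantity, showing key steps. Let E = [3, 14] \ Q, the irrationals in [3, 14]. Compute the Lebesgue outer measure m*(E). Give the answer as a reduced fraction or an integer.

The interval I = [3, 14] has m(I) = 14 - 3 = 11 (endpoints are measure-zero, so open/closed/half-open agree). Write I = (I cap Q) u (I \ Q). The rationals in I are countable, so m*(I cap Q) = 0 (cover each rational by intervals whose total length is arbitrarily small). By countable subadditivity m*(I) <= m*(I cap Q) + m*(I \ Q), hence m*(I \ Q) >= m(I) = 11. The reverse inequality m*(I \ Q) <= m*(I) = 11 is trivial since (I \ Q) is a subset of I. Therefore m*(I \ Q) = 11.

11


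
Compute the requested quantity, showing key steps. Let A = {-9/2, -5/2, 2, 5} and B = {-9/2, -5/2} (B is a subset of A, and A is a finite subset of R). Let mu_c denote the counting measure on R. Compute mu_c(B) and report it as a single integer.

Counting measure assigns mu_c(E) = |E| (number of elements) when E is finite.
B has 2 element(s), so mu_c(B) = 2.

2


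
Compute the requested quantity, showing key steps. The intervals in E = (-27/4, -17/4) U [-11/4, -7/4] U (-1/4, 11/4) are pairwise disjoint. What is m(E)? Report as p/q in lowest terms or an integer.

For pairwise disjoint intervals, m(union_i I_i) = sum_i m(I_i),
and m is invariant under swapping open/closed endpoints (single points have measure 0).
So m(E) = sum_i (b_i - a_i).
  I_1 has length -17/4 - (-27/4) = 5/2.
  I_2 has length -7/4 - (-11/4) = 1.
  I_3 has length 11/4 - (-1/4) = 3.
Summing:
  m(E) = 5/2 + 1 + 3 = 13/2.

13/2


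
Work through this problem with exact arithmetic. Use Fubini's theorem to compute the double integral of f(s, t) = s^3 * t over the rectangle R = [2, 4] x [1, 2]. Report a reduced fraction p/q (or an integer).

f(s, t) is a tensor product of a function of s and a function of t, and both factors are bounded continuous (hence Lebesgue integrable) on the rectangle, so Fubini's theorem applies:
  integral_R f d(m x m) = (integral_a1^b1 s^3 ds) * (integral_a2^b2 t dt).
Inner integral in s: integral_{2}^{4} s^3 ds = (4^4 - 2^4)/4
  = 60.
Inner integral in t: integral_{1}^{2} t dt = (2^2 - 1^2)/2
  = 3/2.
Product: (60) * (3/2) = 90.

90


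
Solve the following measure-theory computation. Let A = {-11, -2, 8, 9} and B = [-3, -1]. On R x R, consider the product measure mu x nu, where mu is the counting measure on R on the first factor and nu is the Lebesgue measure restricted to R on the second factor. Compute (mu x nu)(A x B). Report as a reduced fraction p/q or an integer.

For a measurable rectangle A x B, the product measure satisfies
  (mu x nu)(A x B) = mu(A) * nu(B).
  mu(A) = 4.
  nu(B) = 2.
  (mu x nu)(A x B) = 4 * 2 = 8.

8


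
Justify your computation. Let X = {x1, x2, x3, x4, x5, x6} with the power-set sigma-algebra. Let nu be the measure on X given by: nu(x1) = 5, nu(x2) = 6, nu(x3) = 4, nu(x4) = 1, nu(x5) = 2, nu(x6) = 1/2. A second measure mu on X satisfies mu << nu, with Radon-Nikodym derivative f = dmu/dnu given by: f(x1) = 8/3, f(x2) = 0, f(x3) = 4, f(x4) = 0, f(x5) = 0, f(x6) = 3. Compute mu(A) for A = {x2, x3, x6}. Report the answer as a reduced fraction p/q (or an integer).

By the defining property of the Radon-Nikodym derivative, for every measurable set A,
  mu(A) = integral_A f dnu.
Since nu is a discrete measure concentrated on the atoms of X, the integral over A reduces to the sum
  mu(A) = sum_{x in A} f(x) * nu({x}).
Computing each term:
  x2: f(x2) * nu(x2) = 0 * 6 = 0.
  x3: f(x3) * nu(x3) = 4 * 4 = 16.
  x6: f(x6) * nu(x6) = 3 * 1/2 = 3/2.
Summing: mu(A) = 0 + 16 + 3/2 = 35/2.

35/2


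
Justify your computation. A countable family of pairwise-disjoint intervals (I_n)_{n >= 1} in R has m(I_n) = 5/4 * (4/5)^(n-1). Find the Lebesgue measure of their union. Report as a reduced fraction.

By countable additivity of the Lebesgue measure on pairwise disjoint measurable sets,
  m(union_{n >= 1} I_n) = sum_{n >= 1} m(I_n) = sum_{n >= 1} a * r^(n-1),
  with a = 5/4 and r = 4/5.
Since 0 < r = 4/5 < 1, the geometric series converges:
  sum_{n >= 1} a * r^(n-1) = a / (1 - r).
  = 5/4 / (1 - 4/5)
  = 5/4 / (1/5)
  = 25/4.

25/4


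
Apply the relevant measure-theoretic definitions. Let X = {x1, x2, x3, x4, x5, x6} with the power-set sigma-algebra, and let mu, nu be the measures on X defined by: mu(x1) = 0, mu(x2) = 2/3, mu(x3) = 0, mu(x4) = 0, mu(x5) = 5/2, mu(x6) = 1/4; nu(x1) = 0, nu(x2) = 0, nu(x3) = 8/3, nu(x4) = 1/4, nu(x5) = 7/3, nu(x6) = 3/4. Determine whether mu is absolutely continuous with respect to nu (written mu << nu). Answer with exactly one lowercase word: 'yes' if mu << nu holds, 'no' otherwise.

mu << nu means: every nu-null measurable set is also mu-null; equivalently, for every atom x, if nu({x}) = 0 then mu({x}) = 0.
Checking each atom:
  x1: nu = 0, mu = 0 -> consistent with mu << nu.
  x2: nu = 0, mu = 2/3 > 0 -> violates mu << nu.
  x3: nu = 8/3 > 0 -> no constraint.
  x4: nu = 1/4 > 0 -> no constraint.
  x5: nu = 7/3 > 0 -> no constraint.
  x6: nu = 3/4 > 0 -> no constraint.
The atom(s) x2 violate the condition (nu = 0 but mu > 0). Therefore mu is NOT absolutely continuous w.r.t. nu.

no


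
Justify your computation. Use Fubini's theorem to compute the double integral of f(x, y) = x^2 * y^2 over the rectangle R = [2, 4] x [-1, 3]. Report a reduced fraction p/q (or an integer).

f(x, y) is a tensor product of a function of x and a function of y, and both factors are bounded continuous (hence Lebesgue integrable) on the rectangle, so Fubini's theorem applies:
  integral_R f d(m x m) = (integral_a1^b1 x^2 dx) * (integral_a2^b2 y^2 dy).
Inner integral in x: integral_{2}^{4} x^2 dx = (4^3 - 2^3)/3
  = 56/3.
Inner integral in y: integral_{-1}^{3} y^2 dy = (3^3 - (-1)^3)/3
  = 28/3.
Product: (56/3) * (28/3) = 1568/9.

1568/9


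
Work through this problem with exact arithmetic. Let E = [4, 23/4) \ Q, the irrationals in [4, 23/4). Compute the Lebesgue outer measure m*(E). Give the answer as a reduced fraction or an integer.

The interval I = [4, 23/4) has m(I) = 23/4 - 4 = 7/4 (endpoints are measure-zero, so open/closed/half-open agree). Write I = (I cap Q) u (I \ Q). The rationals in I are countable, so m*(I cap Q) = 0 (cover each rational by intervals whose total length is arbitrarily small). By countable subadditivity m*(I) <= m*(I cap Q) + m*(I \ Q), hence m*(I \ Q) >= m(I) = 7/4. The reverse inequality m*(I \ Q) <= m*(I) = 7/4 is trivial since (I \ Q) is a subset of I. Therefore m*(I \ Q) = 7/4.

7/4


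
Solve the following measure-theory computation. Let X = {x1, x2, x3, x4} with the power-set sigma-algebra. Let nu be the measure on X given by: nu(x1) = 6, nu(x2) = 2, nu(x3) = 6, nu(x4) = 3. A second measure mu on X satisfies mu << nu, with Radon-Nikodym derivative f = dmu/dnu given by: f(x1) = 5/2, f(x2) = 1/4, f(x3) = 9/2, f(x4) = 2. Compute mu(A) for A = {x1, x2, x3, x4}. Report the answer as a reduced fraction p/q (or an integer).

By the defining property of the Radon-Nikodym derivative, for every measurable set A,
  mu(A) = integral_A f dnu.
Since nu is a discrete measure concentrated on the atoms of X, the integral over A reduces to the sum
  mu(A) = sum_{x in A} f(x) * nu({x}).
Computing each term:
  x1: f(x1) * nu(x1) = 5/2 * 6 = 15.
  x2: f(x2) * nu(x2) = 1/4 * 2 = 1/2.
  x3: f(x3) * nu(x3) = 9/2 * 6 = 27.
  x4: f(x4) * nu(x4) = 2 * 3 = 6.
Summing: mu(A) = 15 + 1/2 + 27 + 6 = 97/2.

97/2


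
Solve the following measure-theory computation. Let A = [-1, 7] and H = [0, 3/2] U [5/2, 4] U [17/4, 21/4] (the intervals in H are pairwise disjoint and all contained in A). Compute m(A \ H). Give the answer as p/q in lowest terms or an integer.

The ambient interval has length m(A) = 7 - (-1) = 8.
Since the holes are disjoint and sit inside A, by finite additivity
  m(H) = sum_i (b_i - a_i), and m(A \ H) = m(A) - m(H).
Computing the hole measures:
  m(H_1) = 3/2 - 0 = 3/2.
  m(H_2) = 4 - 5/2 = 3/2.
  m(H_3) = 21/4 - 17/4 = 1.
Summed: m(H) = 3/2 + 3/2 + 1 = 4.
So m(A \ H) = 8 - 4 = 4.

4


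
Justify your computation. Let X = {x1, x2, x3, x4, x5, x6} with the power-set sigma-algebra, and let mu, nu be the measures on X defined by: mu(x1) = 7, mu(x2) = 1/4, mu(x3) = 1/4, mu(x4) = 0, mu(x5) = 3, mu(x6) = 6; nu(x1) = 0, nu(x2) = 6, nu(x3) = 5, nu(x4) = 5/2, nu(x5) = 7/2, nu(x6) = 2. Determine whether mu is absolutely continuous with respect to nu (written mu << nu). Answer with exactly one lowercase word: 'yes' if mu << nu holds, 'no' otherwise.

mu << nu means: every nu-null measurable set is also mu-null; equivalently, for every atom x, if nu({x}) = 0 then mu({x}) = 0.
Checking each atom:
  x1: nu = 0, mu = 7 > 0 -> violates mu << nu.
  x2: nu = 6 > 0 -> no constraint.
  x3: nu = 5 > 0 -> no constraint.
  x4: nu = 5/2 > 0 -> no constraint.
  x5: nu = 7/2 > 0 -> no constraint.
  x6: nu = 2 > 0 -> no constraint.
The atom(s) x1 violate the condition (nu = 0 but mu > 0). Therefore mu is NOT absolutely continuous w.r.t. nu.

no
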